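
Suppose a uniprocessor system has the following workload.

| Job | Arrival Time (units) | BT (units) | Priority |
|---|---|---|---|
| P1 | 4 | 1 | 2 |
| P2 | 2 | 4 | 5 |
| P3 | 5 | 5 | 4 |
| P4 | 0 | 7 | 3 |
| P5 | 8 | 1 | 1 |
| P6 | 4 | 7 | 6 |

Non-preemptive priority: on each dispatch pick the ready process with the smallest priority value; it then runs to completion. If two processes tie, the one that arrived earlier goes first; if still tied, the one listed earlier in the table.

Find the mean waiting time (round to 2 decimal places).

5.50

Gantt: | P4 0-7 | P1 7-8 | P5 8-9 | P3 9-14 | P2 14-18 | P6 18-25 |
Completion: P1=8  P2=18  P3=14  P4=7  P5=9  P6=25
Waiting times: P1=3, P2=12, P3=4, P4=0, P5=0, P6=14
Average waiting = (3+12+4+0+0+14) / 6 = 33/6 = 5.50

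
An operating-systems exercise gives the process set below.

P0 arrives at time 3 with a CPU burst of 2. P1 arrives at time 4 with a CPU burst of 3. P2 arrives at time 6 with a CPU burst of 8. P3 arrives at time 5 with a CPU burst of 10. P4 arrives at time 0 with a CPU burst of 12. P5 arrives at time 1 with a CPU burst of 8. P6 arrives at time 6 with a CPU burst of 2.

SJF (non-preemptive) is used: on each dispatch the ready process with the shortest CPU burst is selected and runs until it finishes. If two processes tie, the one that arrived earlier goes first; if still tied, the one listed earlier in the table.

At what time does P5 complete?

27

Gantt: | P4 0-12 | P0 12-14 | P6 14-16 | P1 16-19 | P5 19-27 | P2 27-35 | P3 35-45 |
Completion: P0=14  P1=19  P2=35  P3=45  P4=12  P5=27  P6=16
Turnaround (C−A): P0=11  P1=15  P2=29  P3=40  P4=12  P5=26  P6=10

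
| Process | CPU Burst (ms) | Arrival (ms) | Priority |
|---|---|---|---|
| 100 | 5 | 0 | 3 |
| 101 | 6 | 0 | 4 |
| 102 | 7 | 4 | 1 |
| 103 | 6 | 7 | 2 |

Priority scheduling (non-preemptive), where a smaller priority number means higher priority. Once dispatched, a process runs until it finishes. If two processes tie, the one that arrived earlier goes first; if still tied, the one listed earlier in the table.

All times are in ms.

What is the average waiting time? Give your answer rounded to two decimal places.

Timeline: | 100 0-5 | 102 5-12 | 103 12-18 | 101 18-24 |
Completion: 100=5  101=24  102=12  103=18
Waiting times: 100=0, 101=18, 102=1, 103=5
Average waiting = (0+18+1+5) / 4 = 24/4 = 6.00

6.00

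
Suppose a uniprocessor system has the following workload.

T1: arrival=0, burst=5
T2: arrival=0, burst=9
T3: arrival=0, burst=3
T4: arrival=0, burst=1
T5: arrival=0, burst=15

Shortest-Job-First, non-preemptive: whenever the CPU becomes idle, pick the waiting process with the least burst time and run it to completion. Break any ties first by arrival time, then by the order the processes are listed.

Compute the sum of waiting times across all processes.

32

Schedule: | T4 0-1 | T3 1-4 | T1 4-9 | T2 9-18 | T5 18-33 |
Completion: T1=9  T2=18  T3=4  T4=1  T5=33
Turnaround (C−A): T1=9  T2=18  T3=4  T4=1  T5=33
Waiting = turnaround − burst: T1=4, T2=9, T3=1, T4=0, T5=18
Total waiting = 4 + 9 + 1 + 0 + 18 = 32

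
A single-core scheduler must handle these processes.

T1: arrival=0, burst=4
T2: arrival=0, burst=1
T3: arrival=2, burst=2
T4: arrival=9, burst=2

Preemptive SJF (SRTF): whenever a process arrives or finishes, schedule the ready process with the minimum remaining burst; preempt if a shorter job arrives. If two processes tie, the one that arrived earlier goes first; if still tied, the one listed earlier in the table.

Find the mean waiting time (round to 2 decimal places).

0.75

Timeline: | T2 0-1 | T1 1-2 | T3 2-4 | T1 4-7 | idle 7-9 | T4 9-11 |
Completion: T1=7  T2=1  T3=4  T4=11
Turnaround (C−A): T1=7  T2=1  T3=2  T4=2
Waiting times: T1=3, T2=0, T3=0, T4=0
Average waiting = (3+0+0+0) / 4 = 3/4 = 0.75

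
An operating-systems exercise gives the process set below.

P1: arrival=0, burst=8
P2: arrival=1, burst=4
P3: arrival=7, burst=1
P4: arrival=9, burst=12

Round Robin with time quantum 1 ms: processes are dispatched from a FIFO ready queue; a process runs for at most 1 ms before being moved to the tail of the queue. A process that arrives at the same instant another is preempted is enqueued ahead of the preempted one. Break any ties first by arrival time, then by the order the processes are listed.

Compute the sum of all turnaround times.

Schedule: | P1 0-1 | P2 1-2 | P1 2-3 | P2 3-4 | P1 4-5 | P2 5-6 | P1 6-7 | P2 7-8 | P3 8-9 | P1 9-10 | P4 10-11 | P1 11-12 | P4 12-13 | P1 13-14 | P4 14-15 | P1 15-16 | P4 16-25 |
Completion: P1=16  P2=8  P3=9  P4=25
Turnaround (C−A): P1=16  P2=7  P3=2  P4=16
Turnaround = completion − arrival: P1=16, P2=7, P3=2, P4=16
Total turnaround = 16 + 7 + 2 + 16 = 41

41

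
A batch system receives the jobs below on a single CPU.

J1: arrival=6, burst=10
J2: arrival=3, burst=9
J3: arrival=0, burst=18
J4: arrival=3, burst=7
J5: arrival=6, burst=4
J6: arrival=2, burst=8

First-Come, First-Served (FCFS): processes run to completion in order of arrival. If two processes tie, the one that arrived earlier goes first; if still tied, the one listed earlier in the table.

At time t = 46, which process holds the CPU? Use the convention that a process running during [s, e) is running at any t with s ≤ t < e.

J1

Gantt: | J3 0-18 | J6 18-26 | J2 26-35 | J4 35-42 | J1 42-52 | J5 52-56 |
Completion: J1=52  J2=35  J3=18  J4=42  J5=56  J6=26
Turnaround (C−A): J1=46  J2=32  J3=18  J4=39  J5=50  J6=24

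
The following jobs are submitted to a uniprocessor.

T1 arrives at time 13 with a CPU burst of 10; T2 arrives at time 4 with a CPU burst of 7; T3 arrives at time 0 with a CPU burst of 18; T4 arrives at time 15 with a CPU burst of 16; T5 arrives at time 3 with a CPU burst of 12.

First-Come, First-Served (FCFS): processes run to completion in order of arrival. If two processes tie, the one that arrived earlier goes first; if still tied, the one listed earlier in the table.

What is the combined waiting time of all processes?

97

Gantt: | T3 0-18 | T5 18-30 | T2 30-37 | T1 37-47 | T4 47-63 |
Completion: T1=47  T2=37  T3=18  T4=63  T5=30
Turnaround (C−A): T1=34  T2=33  T3=18  T4=48  T5=27
Waiting = turnaround − burst: T1=24, T2=26, T3=0, T4=32, T5=15
Total waiting = 24 + 26 + 0 + 32 + 15 = 97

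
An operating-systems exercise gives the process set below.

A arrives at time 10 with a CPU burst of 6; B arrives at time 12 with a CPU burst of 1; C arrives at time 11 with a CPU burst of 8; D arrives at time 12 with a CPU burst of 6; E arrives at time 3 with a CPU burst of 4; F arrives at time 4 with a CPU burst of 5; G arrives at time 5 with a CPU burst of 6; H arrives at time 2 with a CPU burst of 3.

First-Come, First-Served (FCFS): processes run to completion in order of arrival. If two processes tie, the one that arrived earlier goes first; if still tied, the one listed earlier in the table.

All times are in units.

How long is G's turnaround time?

Schedule: | idle 0-2 | H 2-5 | E 5-9 | F 9-14 | G 14-20 | A 20-26 | C 26-34 | B 34-35 | D 35-41 |
Completion: A=26  B=35  C=34  D=41  E=9  F=14  G=20  H=5
Turnaround(G) = completion − arrival = 20 − 5 = 15

15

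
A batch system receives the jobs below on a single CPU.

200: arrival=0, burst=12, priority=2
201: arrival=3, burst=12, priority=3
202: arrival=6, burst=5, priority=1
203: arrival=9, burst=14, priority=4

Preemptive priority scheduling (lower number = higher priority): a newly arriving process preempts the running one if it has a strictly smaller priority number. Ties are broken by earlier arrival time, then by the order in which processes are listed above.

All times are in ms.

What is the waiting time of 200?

5

Timeline: | 200 0-6 | 202 6-11 | 200 11-17 | 201 17-29 | 203 29-43 |
Completion: 200=17  201=29  202=11  203=43
Waiting(200) = turnaround − burst = 17 − 12 = 5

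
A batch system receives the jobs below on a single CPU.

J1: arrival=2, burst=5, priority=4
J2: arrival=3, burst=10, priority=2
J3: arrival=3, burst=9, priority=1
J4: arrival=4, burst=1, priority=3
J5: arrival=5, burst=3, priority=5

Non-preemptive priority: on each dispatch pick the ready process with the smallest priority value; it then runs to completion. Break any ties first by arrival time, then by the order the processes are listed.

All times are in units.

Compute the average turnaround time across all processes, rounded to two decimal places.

Timeline: | idle 0-2 | J1 2-7 | J3 7-16 | J2 16-26 | J4 26-27 | J5 27-30 |
Completion: J1=7  J2=26  J3=16  J4=27  J5=30
Turnaround times: J1=5, J2=23, J3=13, J4=23, J5=25
Average turnaround = (5+23+13+23+25) / 5 = 89/5 = 17.80

17.80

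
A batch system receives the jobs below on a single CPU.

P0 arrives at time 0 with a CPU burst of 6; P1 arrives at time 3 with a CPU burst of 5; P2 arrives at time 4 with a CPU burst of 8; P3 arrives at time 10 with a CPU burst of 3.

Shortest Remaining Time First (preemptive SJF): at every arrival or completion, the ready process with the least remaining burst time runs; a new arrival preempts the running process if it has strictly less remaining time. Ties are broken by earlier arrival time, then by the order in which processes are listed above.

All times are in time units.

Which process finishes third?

Schedule: | P0 0-6 | P1 6-11 | P3 11-14 | P2 14-22 |
Completion: P0=6  P1=11  P2=22  P3=14
Turnaround (C−A): P0=6  P1=8  P2=18  P3=4
Finish order: P0 → P1 → P3 → P2

P3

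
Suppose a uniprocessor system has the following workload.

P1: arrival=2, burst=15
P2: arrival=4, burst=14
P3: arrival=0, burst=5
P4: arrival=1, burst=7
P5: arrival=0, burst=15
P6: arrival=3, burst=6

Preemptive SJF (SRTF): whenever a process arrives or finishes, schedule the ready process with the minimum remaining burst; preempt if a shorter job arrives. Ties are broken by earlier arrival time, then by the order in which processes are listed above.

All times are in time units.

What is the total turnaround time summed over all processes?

Timeline: | P3 0-5 | P6 5-11 | P4 11-18 | P2 18-32 | P5 32-47 | P1 47-62 |
Completion: P1=62  P2=32  P3=5  P4=18  P5=47  P6=11
Turnaround = completion − arrival: P1=60, P2=28, P3=5, P4=17, P5=47, P6=8
Total turnaround = 60 + 28 + 5 + 17 + 47 + 8 = 165

165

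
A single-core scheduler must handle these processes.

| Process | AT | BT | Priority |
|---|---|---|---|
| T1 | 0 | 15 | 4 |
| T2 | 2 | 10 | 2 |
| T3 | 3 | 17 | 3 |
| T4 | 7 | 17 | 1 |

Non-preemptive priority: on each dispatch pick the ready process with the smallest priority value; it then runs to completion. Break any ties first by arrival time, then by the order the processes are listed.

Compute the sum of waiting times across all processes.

77

Schedule: | T1 0-15 | T4 15-32 | T2 32-42 | T3 42-59 |
Completion: T1=15  T2=42  T3=59  T4=32
Turnaround (C−A): T1=15  T2=40  T3=56  T4=25
Waiting = turnaround − burst: T1=0, T2=30, T3=39, T4=8
Total waiting = 0 + 30 + 39 + 8 = 77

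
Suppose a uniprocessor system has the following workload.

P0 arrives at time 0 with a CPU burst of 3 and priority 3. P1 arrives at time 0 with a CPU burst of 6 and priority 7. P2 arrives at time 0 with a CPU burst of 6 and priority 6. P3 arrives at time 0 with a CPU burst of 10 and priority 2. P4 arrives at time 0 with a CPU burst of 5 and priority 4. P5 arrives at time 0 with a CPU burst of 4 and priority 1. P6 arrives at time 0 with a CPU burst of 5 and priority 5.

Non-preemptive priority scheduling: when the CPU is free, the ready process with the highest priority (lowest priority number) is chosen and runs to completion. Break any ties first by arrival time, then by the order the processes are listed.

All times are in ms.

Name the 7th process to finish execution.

P1

Schedule: | P5 0-4 | P3 4-14 | P0 14-17 | P4 17-22 | P6 22-27 | P2 27-33 | P1 33-39 |
Completion: P0=17  P1=39  P2=33  P3=14  P4=22  P5=4  P6=27
Finish order: P5 → P3 → P0 → P4 → P6 → P2 → P1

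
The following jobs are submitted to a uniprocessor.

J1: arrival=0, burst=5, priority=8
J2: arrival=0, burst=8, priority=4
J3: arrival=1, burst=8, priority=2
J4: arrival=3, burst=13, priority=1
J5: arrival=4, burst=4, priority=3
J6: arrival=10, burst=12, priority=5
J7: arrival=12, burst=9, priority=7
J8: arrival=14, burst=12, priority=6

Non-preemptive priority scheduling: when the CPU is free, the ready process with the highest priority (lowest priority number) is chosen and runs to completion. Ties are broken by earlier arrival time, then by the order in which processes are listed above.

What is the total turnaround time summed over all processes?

286

Schedule: | J2 0-8 | J4 8-21 | J3 21-29 | J5 29-33 | J6 33-45 | J8 45-57 | J7 57-66 | J1 66-71 |
Completion: J1=71  J2=8  J3=29  J4=21  J5=33  J6=45  J7=66  J8=57
Turnaround (C−A): J1=71  J2=8  J3=28  J4=18  J5=29  J6=35  J7=54  J8=43
Turnaround = completion − arrival: J1=71, J2=8, J3=28, J4=18, J5=29, J6=35, J7=54, J8=43
Total turnaround = 71 + 8 + 28 + 18 + 29 + 35 + 54 + 43 = 286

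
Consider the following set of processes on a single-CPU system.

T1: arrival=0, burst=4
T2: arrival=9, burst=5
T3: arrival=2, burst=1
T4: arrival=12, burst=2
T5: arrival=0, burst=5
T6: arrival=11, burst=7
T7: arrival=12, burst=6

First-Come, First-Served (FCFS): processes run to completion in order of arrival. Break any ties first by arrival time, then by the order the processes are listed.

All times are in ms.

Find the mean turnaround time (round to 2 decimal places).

9.71

Timeline: | T1 0-4 | T5 4-9 | T3 9-10 | T2 10-15 | T6 15-22 | T4 22-24 | T7 24-30 |
Completion: T1=4  T2=15  T3=10  T4=24  T5=9  T6=22  T7=30
Turnaround (C−A): T1=4  T2=6  T3=8  T4=12  T5=9  T6=11  T7=18
Turnaround times: T1=4, T2=6, T3=8, T4=12, T5=9, T6=11, T7=18
Average turnaround = (4+6+8+12+9+11+18) / 7 = 68/7 = 9.71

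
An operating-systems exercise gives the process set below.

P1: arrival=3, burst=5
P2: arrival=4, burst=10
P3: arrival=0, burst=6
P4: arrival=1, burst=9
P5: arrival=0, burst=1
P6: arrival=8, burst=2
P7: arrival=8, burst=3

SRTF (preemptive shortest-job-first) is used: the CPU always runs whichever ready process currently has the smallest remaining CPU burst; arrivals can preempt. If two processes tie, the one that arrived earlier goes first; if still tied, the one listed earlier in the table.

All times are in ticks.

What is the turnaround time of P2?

Gantt: | P5 0-1 | P3 1-7 | P1 7-8 | P6 8-10 | P7 10-13 | P1 13-17 | P4 17-26 | P2 26-36 |
Completion: P1=17  P2=36  P3=7  P4=26  P5=1  P6=10  P7=13
Turnaround (C−A): P1=14  P2=32  P3=7  P4=25  P5=1  P6=2  P7=5
Turnaround(P2) = completion − arrival = 36 − 4 = 32

32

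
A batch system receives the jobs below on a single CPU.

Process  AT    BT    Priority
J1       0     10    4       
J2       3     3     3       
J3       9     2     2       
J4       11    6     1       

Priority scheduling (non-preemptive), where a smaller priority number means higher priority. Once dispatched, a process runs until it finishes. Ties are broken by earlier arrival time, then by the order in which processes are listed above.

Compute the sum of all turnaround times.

38

Schedule: | J1 0-10 | J3 10-12 | J4 12-18 | J2 18-21 |
Completion: J1=10  J2=21  J3=12  J4=18
Turnaround = completion − arrival: J1=10, J2=18, J3=3, J4=7
Total turnaround = 10 + 18 + 3 + 7 = 38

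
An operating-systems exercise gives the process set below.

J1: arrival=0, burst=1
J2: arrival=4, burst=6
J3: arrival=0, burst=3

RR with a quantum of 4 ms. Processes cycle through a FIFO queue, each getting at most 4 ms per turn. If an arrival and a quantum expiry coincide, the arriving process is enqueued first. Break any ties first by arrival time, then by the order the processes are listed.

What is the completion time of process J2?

10

Timeline: | J1 0-1 | J3 1-4 | J2 4-10 |
Completion: J1=1  J2=10  J3=4
Turnaround (C−A): J1=1  J2=6  J3=4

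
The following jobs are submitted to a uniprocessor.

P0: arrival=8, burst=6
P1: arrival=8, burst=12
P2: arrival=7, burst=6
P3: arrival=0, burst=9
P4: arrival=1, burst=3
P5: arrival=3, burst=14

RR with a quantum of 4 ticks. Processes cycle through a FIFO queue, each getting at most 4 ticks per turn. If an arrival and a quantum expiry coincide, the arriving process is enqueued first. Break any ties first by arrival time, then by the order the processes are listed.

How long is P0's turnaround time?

28

Gantt: | P3 0-4 | P4 4-7 | P5 7-11 | P3 11-15 | P2 15-19 | P0 19-23 | P1 23-27 | P5 27-31 | P3 31-32 | P2 32-34 | P0 34-36 | P1 36-40 | P5 40-44 | P1 44-48 | P5 48-50 |
Completion: P0=36  P1=48  P2=34  P3=32  P4=7  P5=50
Turnaround (C−A): P0=28  P1=40  P2=27  P3=32  P4=6  P5=47
Turnaround(P0) = completion − arrival = 36 − 8 = 28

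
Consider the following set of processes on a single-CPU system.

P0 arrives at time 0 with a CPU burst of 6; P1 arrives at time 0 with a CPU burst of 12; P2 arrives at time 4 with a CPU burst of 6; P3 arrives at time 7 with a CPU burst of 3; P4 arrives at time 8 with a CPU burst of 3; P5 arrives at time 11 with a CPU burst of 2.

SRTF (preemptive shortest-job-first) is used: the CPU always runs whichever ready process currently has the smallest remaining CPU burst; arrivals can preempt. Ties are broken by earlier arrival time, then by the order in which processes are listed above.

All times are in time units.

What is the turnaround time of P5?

4

Gantt: | P0 0-6 | P2 6-7 | P3 7-10 | P4 10-13 | P5 13-15 | P2 15-20 | P1 20-32 |
Completion: P0=6  P1=32  P2=20  P3=10  P4=13  P5=15
Turnaround (C−A): P0=6  P1=32  P2=16  P3=3  P4=5  P5=4
Turnaround(P5) = completion − arrival = 15 − 11 = 4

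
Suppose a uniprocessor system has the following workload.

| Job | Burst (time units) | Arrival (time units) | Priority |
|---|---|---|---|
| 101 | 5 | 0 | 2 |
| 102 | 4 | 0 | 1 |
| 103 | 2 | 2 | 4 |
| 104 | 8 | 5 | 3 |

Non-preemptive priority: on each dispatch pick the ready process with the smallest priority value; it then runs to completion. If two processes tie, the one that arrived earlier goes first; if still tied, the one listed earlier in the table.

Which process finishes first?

Timeline: | 102 0-4 | 101 4-9 | 104 9-17 | 103 17-19 |
Completion: 101=9  102=4  103=19  104=17
Turnaround (C−A): 101=9  102=4  103=17  104=12
Finish order: 102 → 101 → 104 → 103

102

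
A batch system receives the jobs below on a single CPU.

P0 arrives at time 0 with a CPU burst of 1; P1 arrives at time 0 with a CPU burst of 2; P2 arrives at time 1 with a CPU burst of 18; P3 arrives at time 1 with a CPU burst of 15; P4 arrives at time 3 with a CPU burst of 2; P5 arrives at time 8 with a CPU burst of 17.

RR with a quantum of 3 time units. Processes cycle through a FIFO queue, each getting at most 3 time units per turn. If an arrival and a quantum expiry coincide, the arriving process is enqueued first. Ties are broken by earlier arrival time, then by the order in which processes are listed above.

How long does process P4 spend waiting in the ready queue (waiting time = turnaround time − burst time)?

6

Timeline: | P0 0-1 | P1 1-3 | P2 3-6 | P3 6-9 | P4 9-11 | P2 11-14 | P5 14-17 | P3 17-20 | P2 20-23 | P5 23-26 | P3 26-29 | P2 29-32 | P5 32-35 | P3 35-38 | P2 38-41 | P5 41-44 | P3 44-47 | P2 47-50 | P5 50-55 |
Completion: P0=1  P1=3  P2=50  P3=47  P4=11  P5=55
Turnaround (C−A): P0=1  P1=3  P2=49  P3=46  P4=8  P5=47
Waiting(P4) = turnaround − burst = 8 − 2 = 6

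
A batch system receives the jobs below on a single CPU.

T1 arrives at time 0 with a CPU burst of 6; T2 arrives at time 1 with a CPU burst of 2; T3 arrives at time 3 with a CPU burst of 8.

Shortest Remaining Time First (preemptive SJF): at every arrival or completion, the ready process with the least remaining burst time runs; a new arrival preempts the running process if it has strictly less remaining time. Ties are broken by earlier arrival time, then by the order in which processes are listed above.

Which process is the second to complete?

T1

Schedule: | T1 0-1 | T2 1-3 | T1 3-8 | T3 8-16 |
Completion: T1=8  T2=3  T3=16
Turnaround (C−A): T1=8  T2=2  T3=13
Finish order: T2 → T1 → T3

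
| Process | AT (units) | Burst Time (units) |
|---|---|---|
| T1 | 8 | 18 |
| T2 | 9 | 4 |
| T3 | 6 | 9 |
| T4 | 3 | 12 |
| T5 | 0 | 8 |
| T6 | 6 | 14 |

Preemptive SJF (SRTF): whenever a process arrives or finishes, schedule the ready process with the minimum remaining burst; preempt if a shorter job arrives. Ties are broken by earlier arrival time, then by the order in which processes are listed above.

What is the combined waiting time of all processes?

Gantt: | T5 0-8 | T3 8-9 | T2 9-13 | T3 13-21 | T4 21-33 | T6 33-47 | T1 47-65 |
Completion: T1=65  T2=13  T3=21  T4=33  T5=8  T6=47
Waiting = turnaround − burst: T1=39, T2=0, T3=6, T4=18, T5=0, T6=27
Total waiting = 39 + 0 + 6 + 18 + 0 + 27 = 90

90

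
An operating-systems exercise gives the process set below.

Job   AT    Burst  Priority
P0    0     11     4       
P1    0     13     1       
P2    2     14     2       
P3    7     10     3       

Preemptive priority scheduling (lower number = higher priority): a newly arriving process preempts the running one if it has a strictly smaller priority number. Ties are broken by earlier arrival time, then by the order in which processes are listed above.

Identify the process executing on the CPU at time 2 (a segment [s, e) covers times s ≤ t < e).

Gantt: | P1 0-13 | P2 13-27 | P3 27-37 | P0 37-48 |
Completion: P0=48  P1=13  P2=27  P3=37
Turnaround (C−A): P0=48  P1=13  P2=25  P3=30

P1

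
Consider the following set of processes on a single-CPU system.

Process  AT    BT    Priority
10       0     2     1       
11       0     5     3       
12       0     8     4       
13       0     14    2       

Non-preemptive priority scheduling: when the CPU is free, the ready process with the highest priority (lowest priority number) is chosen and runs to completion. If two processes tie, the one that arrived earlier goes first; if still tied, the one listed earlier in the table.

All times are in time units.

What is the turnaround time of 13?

Gantt: | 10 0-2 | 13 2-16 | 11 16-21 | 12 21-29 |
Completion: 10=2  11=21  12=29  13=16
Turnaround (C−A): 10=2  11=21  12=29  13=16
Turnaround(13) = completion − arrival = 16 − 0 = 16

16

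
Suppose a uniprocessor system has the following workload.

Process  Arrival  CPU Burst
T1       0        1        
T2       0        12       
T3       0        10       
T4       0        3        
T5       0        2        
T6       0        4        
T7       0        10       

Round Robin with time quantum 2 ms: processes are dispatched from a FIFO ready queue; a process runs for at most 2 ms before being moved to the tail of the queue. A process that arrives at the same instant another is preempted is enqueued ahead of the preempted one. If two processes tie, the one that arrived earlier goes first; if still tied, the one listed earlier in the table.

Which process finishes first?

T1

Gantt: | T1 0-1 | T2 1-3 | T3 3-5 | T4 5-7 | T5 7-9 | T6 9-11 | T7 11-13 | T2 13-15 | T3 15-17 | T4 17-18 | T6 18-20 | T7 20-22 | T2 22-24 | T3 24-26 | T7 26-28 | T2 28-30 | T3 30-32 | T7 32-34 | T2 34-36 | T3 36-38 | T7 38-40 | T2 40-42 |
Completion: T1=1  T2=42  T3=38  T4=18  T5=9  T6=20  T7=40
Finish order: T1 → T5 → T4 → T6 → T3 → T7 → T2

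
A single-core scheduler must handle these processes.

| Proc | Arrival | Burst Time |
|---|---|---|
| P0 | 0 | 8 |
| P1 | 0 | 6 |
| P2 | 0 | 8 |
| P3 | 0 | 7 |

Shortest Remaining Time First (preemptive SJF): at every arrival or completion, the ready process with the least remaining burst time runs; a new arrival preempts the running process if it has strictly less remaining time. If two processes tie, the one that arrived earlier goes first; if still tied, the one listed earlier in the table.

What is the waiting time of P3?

6

Gantt: | P1 0-6 | P3 6-13 | P0 13-21 | P2 21-29 |
Completion: P0=21  P1=6  P2=29  P3=13
Turnaround (C−A): P0=21  P1=6  P2=29  P3=13
Waiting(P3) = turnaround − burst = 13 − 7 = 6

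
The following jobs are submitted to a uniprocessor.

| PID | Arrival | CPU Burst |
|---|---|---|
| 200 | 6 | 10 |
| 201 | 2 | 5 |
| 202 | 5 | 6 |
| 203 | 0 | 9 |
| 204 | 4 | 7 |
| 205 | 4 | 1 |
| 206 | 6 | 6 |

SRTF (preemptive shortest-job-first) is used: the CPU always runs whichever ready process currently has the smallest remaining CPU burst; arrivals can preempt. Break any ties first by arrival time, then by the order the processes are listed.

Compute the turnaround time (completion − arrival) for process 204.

30

Timeline: | 203 0-2 | 201 2-4 | 205 4-5 | 201 5-8 | 202 8-14 | 206 14-20 | 203 20-27 | 204 27-34 | 200 34-44 |
Completion: 200=44  201=8  202=14  203=27  204=34  205=5  206=20
Turnaround(204) = completion − arrival = 34 − 4 = 30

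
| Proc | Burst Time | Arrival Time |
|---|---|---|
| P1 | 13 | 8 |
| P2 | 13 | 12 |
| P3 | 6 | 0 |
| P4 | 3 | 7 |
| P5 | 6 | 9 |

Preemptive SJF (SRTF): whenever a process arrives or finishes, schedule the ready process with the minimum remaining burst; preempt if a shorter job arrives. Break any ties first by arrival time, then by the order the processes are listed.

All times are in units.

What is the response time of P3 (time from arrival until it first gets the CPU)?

Gantt: | P3 0-6 | idle 6-7 | P4 7-10 | P5 10-16 | P1 16-29 | P2 29-42 |
Completion: P1=29  P2=42  P3=6  P4=10  P5=16
Turnaround (C−A): P1=21  P2=30  P3=6  P4=3  P5=7
Response(P3) = first start − arrival = 0 − 0 = 0

0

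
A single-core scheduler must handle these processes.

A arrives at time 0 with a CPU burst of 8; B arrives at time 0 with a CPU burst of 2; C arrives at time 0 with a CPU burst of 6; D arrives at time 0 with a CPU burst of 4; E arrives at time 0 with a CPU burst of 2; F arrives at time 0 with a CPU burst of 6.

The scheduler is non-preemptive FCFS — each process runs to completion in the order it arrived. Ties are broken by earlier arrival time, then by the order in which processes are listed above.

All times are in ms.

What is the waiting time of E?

Gantt: | A 0-8 | B 8-10 | C 10-16 | D 16-20 | E 20-22 | F 22-28 |
Completion: A=8  B=10  C=16  D=20  E=22  F=28
Turnaround (C−A): A=8  B=10  C=16  D=20  E=22  F=28
Waiting(E) = turnaround − burst = 22 − 2 = 20

20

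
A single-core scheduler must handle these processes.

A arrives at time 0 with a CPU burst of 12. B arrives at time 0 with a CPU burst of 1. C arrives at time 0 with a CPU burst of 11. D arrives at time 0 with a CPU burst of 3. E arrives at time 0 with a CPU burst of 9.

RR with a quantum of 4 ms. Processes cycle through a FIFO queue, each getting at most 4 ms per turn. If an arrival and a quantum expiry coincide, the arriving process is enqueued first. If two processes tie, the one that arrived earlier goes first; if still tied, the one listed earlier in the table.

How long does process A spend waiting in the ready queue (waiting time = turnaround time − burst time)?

20

Schedule: | A 0-4 | B 4-5 | C 5-9 | D 9-12 | E 12-16 | A 16-20 | C 20-24 | E 24-28 | A 28-32 | C 32-35 | E 35-36 |
Completion: A=32  B=5  C=35  D=12  E=36
Turnaround (C−A): A=32  B=5  C=35  D=12  E=36
Waiting(A) = turnaround − burst = 32 − 12 = 20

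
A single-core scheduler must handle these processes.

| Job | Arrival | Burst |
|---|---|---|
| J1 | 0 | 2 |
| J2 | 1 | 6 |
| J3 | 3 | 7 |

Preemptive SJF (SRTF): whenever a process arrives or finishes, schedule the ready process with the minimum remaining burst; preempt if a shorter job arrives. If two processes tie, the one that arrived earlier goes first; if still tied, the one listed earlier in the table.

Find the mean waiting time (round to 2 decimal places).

2.00

Schedule: | J1 0-2 | J2 2-8 | J3 8-15 |
Completion: J1=2  J2=8  J3=15
Waiting times: J1=0, J2=1, J3=5
Average waiting = (0+1+5) / 3 = 6/3 = 2.00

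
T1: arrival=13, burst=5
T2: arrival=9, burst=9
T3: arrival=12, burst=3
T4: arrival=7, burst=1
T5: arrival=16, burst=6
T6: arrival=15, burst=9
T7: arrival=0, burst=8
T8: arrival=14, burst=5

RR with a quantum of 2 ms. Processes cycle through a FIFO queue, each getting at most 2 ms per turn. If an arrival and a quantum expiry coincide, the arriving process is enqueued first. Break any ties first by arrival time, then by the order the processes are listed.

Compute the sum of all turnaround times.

158

Timeline: | T7 0-8 | T4 8-9 | T2 9-13 | T3 13-15 | T1 15-17 | T2 17-19 | T8 19-21 | T6 21-23 | T3 23-24 | T5 24-26 | T1 26-28 | T2 28-30 | T8 30-32 | T6 32-34 | T5 34-36 | T1 36-37 | T2 37-38 | T8 38-39 | T6 39-41 | T5 41-43 | T6 43-46 |
Completion: T1=37  T2=38  T3=24  T4=9  T5=43  T6=46  T7=8  T8=39
Turnaround (C−A): T1=24  T2=29  T3=12  T4=2  T5=27  T6=31  T7=8  T8=25
Turnaround = completion − arrival: T1=24, T2=29, T3=12, T4=2, T5=27, T6=31, T7=8, T8=25
Total turnaround = 24 + 29 + 12 + 2 + 27 + 31 + 8 + 25 = 158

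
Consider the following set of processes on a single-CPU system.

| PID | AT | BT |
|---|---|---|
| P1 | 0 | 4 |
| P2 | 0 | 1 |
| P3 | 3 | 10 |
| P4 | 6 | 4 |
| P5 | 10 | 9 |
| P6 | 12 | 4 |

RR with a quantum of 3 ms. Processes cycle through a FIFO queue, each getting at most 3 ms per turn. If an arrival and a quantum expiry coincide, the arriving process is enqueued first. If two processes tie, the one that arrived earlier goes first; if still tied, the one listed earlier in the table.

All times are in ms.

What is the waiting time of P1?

Gantt: | P1 0-3 | P2 3-4 | P3 4-7 | P1 7-8 | P4 8-11 | P3 11-14 | P5 14-17 | P4 17-18 | P6 18-21 | P3 21-24 | P5 24-27 | P6 27-28 | P3 28-29 | P5 29-32 |
Completion: P1=8  P2=4  P3=29  P4=18  P5=32  P6=28
Waiting(P1) = turnaround − burst = 8 − 4 = 4

4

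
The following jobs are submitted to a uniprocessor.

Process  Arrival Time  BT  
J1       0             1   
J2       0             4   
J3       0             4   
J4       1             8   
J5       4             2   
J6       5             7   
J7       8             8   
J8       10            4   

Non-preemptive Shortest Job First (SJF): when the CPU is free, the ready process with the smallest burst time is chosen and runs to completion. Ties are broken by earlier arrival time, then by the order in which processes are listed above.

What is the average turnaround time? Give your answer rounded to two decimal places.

12.63

Schedule: | J1 0-1 | J2 1-5 | J5 5-7 | J3 7-11 | J8 11-15 | J6 15-22 | J4 22-30 | J7 30-38 |
Completion: J1=1  J2=5  J3=11  J4=30  J5=7  J6=22  J7=38  J8=15
Turnaround times: J1=1, J2=5, J3=11, J4=29, J5=3, J6=17, J7=30, J8=5
Average turnaround = (1+5+11+29+3+17+30+5) / 8 = 101/8 = 12.63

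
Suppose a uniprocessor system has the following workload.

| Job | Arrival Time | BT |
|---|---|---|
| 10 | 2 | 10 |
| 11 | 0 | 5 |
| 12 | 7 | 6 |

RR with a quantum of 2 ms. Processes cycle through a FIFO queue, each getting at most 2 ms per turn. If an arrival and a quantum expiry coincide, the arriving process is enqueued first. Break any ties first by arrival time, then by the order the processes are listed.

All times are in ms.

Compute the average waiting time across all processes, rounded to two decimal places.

Timeline: | 11 0-2 | 10 2-4 | 11 4-6 | 10 6-8 | 11 8-9 | 12 9-11 | 10 11-13 | 12 13-15 | 10 15-17 | 12 17-19 | 10 19-21 |
Completion: 10=21  11=9  12=19
Turnaround (C−A): 10=19  11=9  12=12
Waiting times: 10=9, 11=4, 12=6
Average waiting = (9+4+6) / 3 = 19/3 = 6.33

6.33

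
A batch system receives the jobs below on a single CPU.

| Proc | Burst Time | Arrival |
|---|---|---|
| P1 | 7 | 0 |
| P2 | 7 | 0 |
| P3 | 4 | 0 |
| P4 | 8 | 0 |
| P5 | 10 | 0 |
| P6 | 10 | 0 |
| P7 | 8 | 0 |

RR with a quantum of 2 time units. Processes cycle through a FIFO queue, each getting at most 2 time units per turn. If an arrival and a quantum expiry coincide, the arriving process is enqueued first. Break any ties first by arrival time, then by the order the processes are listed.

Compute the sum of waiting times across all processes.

249

Timeline: | P1 0-2 | P2 2-4 | P3 4-6 | P4 6-8 | P5 8-10 | P6 10-12 | P7 12-14 | P1 14-16 | P2 16-18 | P3 18-20 | P4 20-22 | P5 22-24 | P6 24-26 | P7 26-28 | P1 28-30 | P2 30-32 | P4 32-34 | P5 34-36 | P6 36-38 | P7 38-40 | P1 40-41 | P2 41-42 | P4 42-44 | P5 44-46 | P6 46-48 | P7 48-50 | P5 50-52 | P6 52-54 |
Completion: P1=41  P2=42  P3=20  P4=44  P5=52  P6=54  P7=50
Waiting = turnaround − burst: P1=34, P2=35, P3=16, P4=36, P5=42, P6=44, P7=42
Total waiting = 34 + 35 + 16 + 36 + 42 + 44 + 42 = 249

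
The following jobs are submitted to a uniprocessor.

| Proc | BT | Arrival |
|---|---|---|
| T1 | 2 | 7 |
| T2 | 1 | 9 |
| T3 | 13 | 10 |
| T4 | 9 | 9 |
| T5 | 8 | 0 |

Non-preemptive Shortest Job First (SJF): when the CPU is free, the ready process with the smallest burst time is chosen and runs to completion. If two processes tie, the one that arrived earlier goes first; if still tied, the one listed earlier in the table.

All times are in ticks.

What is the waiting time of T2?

Schedule: | T5 0-8 | T1 8-10 | T2 10-11 | T4 11-20 | T3 20-33 |
Completion: T1=10  T2=11  T3=33  T4=20  T5=8
Turnaround (C−A): T1=3  T2=2  T3=23  T4=11  T5=8
Waiting(T2) = turnaround − burst = 2 − 1 = 1

1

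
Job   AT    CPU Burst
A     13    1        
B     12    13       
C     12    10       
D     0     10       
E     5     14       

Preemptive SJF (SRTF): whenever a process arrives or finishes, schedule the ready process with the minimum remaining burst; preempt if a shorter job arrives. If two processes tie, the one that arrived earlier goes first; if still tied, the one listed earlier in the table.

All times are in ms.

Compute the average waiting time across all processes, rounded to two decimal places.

8.00

Gantt: | D 0-10 | E 10-12 | C 12-13 | A 13-14 | C 14-23 | E 23-35 | B 35-48 |
Completion: A=14  B=48  C=23  D=10  E=35
Turnaround (C−A): A=1  B=36  C=11  D=10  E=30
Waiting times: A=0, B=23, C=1, D=0, E=16
Average waiting = (0+23+1+0+16) / 5 = 40/5 = 8.00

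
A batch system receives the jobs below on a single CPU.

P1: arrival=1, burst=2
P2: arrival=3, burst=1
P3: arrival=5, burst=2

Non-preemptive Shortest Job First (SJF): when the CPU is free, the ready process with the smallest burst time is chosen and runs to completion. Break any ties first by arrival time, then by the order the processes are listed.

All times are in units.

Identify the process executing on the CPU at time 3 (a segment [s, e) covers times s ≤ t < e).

P2

Timeline: | idle 0-1 | P1 1-3 | P2 3-4 | idle 4-5 | P3 5-7 |
Completion: P1=3  P2=4  P3=7
Turnaround (C−A): P1=2  P2=1  P3=2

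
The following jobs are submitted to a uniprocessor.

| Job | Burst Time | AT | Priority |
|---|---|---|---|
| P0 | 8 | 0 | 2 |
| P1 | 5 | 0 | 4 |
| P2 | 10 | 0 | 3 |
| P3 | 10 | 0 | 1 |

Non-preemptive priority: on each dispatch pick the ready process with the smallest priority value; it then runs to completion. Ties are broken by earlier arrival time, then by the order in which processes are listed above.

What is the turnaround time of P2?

Gantt: | P3 0-10 | P0 10-18 | P2 18-28 | P1 28-33 |
Completion: P0=18  P1=33  P2=28  P3=10
Turnaround(P2) = completion − arrival = 28 − 0 = 28

28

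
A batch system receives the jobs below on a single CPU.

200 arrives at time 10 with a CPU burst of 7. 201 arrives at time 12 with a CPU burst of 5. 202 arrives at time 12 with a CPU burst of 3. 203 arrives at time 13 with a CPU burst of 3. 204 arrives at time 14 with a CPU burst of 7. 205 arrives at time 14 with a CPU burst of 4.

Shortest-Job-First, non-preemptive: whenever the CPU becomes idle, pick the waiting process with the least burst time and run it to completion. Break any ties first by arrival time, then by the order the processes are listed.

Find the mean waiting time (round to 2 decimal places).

9.00

Timeline: | idle 0-10 | 200 10-17 | 202 17-20 | 203 20-23 | 205 23-27 | 201 27-32 | 204 32-39 |
Completion: 200=17  201=32  202=20  203=23  204=39  205=27
Turnaround (C−A): 200=7  201=20  202=8  203=10  204=25  205=13
Waiting times: 200=0, 201=15, 202=5, 203=7, 204=18, 205=9
Average waiting = (0+15+5+7+18+9) / 6 = 54/6 = 9.00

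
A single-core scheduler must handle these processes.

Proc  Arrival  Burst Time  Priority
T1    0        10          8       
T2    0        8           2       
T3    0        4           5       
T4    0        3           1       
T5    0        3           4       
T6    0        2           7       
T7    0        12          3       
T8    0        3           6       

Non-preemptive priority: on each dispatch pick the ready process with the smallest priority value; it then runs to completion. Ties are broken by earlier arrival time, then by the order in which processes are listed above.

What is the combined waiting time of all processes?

161

Schedule: | T4 0-3 | T2 3-11 | T7 11-23 | T5 23-26 | T3 26-30 | T8 30-33 | T6 33-35 | T1 35-45 |
Completion: T1=45  T2=11  T3=30  T4=3  T5=26  T6=35  T7=23  T8=33
Turnaround (C−A): T1=45  T2=11  T3=30  T4=3  T5=26  T6=35  T7=23  T8=33
Waiting = turnaround − burst: T1=35, T2=3, T3=26, T4=0, T5=23, T6=33, T7=11, T8=30
Total waiting = 35 + 3 + 26 + 0 + 23 + 33 + 11 + 30 = 161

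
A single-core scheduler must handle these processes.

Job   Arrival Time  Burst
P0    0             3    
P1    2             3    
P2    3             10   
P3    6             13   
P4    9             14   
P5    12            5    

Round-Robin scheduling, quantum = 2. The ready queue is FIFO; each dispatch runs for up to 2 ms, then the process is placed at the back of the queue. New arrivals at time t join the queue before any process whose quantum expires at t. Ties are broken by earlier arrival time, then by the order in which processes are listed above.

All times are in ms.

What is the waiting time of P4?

Gantt: | P0 0-2 | P1 2-4 | P0 4-5 | P2 5-7 | P1 7-8 | P3 8-10 | P2 10-12 | P4 12-14 | P3 14-16 | P5 16-18 | P2 18-20 | P4 20-22 | P3 22-24 | P5 24-26 | P2 26-28 | P4 28-30 | P3 30-32 | P5 32-33 | P2 33-35 | P4 35-37 | P3 37-39 | P4 39-41 | P3 41-43 | P4 43-45 | P3 45-46 | P4 46-48 |
Completion: P0=5  P1=8  P2=35  P3=46  P4=48  P5=33
Turnaround (C−A): P0=5  P1=6  P2=32  P3=40  P4=39  P5=21
Waiting(P4) = turnaround − burst = 39 − 14 = 25

25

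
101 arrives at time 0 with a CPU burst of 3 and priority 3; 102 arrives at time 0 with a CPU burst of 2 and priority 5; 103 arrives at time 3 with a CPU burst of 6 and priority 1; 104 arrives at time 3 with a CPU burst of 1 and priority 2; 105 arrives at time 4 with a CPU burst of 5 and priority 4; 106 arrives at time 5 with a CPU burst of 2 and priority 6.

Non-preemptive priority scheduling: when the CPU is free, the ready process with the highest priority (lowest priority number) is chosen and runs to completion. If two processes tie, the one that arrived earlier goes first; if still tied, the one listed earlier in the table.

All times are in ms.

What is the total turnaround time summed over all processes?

58

Gantt: | 101 0-3 | 103 3-9 | 104 9-10 | 105 10-15 | 102 15-17 | 106 17-19 |
Completion: 101=3  102=17  103=9  104=10  105=15  106=19
Turnaround (C−A): 101=3  102=17  103=6  104=7  105=11  106=14
Turnaround = completion − arrival: 101=3, 102=17, 103=6, 104=7, 105=11, 106=14
Total turnaround = 3 + 17 + 6 + 7 + 11 + 14 = 58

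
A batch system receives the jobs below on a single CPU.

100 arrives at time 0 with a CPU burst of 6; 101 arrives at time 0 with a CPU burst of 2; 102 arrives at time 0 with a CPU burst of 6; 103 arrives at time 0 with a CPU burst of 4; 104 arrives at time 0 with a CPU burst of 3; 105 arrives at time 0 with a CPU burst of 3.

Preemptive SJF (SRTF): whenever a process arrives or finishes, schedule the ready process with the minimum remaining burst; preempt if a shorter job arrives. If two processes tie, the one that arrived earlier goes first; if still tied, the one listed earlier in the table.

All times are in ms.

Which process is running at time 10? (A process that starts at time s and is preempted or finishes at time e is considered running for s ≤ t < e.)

Gantt: | 101 0-2 | 104 2-5 | 105 5-8 | 103 8-12 | 100 12-18 | 102 18-24 |
Completion: 100=18  101=2  102=24  103=12  104=5  105=8
Turnaround (C−A): 100=18  101=2  102=24  103=12  104=5  105=8

103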